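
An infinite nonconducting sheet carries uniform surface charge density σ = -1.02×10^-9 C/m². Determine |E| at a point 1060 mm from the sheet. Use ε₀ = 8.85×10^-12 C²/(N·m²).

57.6 V/m

Choose a cylindrical pillbox piercing the sheet, end faces (area A) parallel to it.
Only the two end caps contribute flux: Φ = 2EA. With Q_enc = σA, Gauss's law gives E = |σ|/(2ε₀).
E = |σ|/(2ε₀) = (1.02×10^-9)/(2·8.85×10^-12) = 57.6 N/C.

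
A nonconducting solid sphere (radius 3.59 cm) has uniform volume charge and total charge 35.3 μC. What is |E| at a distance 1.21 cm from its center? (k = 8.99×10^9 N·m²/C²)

By spherical symmetry E is radial; choose a Gaussian sphere of radius r = 1.21 cm (r < R).
Only the charge within r is enclosed: Q_enc = Q·(r/R)³ = (35.3 μC)·(1.21 cm/3.59 cm)³ = 1.352×10^-6 C.
Applying ∮E·dA = Q_enc/ε₀ with Φ = E(4πr²):
E = k|Q_enc|/r² = (8.99×10^9)(1.352×10^-6)/(0.0121)² = 8.30×10^7 N/C.

|E| = 8.30×10^7 N/C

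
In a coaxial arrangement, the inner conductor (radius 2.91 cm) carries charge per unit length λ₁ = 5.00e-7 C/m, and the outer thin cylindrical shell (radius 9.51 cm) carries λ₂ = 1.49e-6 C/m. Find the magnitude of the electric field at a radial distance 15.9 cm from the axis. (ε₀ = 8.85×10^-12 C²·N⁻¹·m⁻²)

Coaxial Gaussian cylinder, radius r = 15.9 cm, length L (r > 9.51 cm, enclosing both).
λ_enc = λ₁ + λ₂ = (5.00e-7) + (1.49×10^-6) = 1.99e-6 C/m.
Gauss's law: E·2πrL = λ_enc L/ε₀.
E = |λ_enc|/(2πε₀r) = (1.99e-6)/(2π·8.85×10^-12·0.159) = 2.25e5 N/C.

|E| = 2.25e5 N/C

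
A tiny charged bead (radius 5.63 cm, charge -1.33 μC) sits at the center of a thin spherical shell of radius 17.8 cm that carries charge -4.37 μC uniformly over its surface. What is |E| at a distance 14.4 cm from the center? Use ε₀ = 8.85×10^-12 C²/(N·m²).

Symmetry ⇒ E = E(r) r̂. Gaussian sphere of radius r = 14.4 cm (between the bodies, 5.63 cm < r < 17.8 cm).
The shell at 17.8 cm lies outside the Gaussian surface, so Q_enc = -1.33 μC = -1.33×10^-6 C.
Gauss's law: E·4πr² = Q_enc/ε₀.
E = |Q_enc|/(4πε₀r²) = (1.33×10^-6)/(4π·8.85×10^-12·(0.144)²) = 5.77×10^5 N/C.

E = 5.77×10^5 N/C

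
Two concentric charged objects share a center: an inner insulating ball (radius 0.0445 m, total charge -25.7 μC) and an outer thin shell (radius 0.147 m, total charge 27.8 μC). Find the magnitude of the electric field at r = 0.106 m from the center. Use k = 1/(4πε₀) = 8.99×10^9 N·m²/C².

Take a concentric spherical Gaussian surface of radius r = 0.106 m (between the bodies, 0.0445 m < r < 0.147 m).
The shell at 0.147 m lies outside the Gaussian surface, so Q_enc = -25.7 μC = -2.57×10^-5 C.
Since E is radial and uniform over the Gaussian sphere, Φ = E·4πr² = Q_enc/ε₀.
E = k|Q_enc|/r² = (8.99×10^9)(2.57×10^-5)/(0.106)² = 2.06×10^7 N/C.

E ≈ 2.06e7 V/m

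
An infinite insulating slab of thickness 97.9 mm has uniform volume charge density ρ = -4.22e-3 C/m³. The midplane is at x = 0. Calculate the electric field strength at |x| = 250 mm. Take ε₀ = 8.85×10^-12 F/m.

The point |x| = 250 mm lies outside the slab (half-thickness 0.04895 m). A symmetric pillbox spanning the full slab encloses Q_enc = ρ·d·A.
Flux = 2EA ⇒ E = |ρ|d/(2ε₀), independent of distance outside.
E = (4.22e-3)(0.0979)/(2·8.85×10^-12) = 2.33×10^7 N/C.

E = 2.33×10^7 N/C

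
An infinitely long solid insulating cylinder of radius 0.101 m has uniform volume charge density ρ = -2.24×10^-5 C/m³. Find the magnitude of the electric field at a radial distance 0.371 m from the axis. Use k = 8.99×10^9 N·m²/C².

E = 3.48e4 V/m

Choose a coaxial cylinder of radius r = 0.371 m (arbitrary length L) as the Gaussian surface (r > 0.101 m, full cross-section enclosed).
λ_enc = ρ·πR² = (-2.24e-5)π(0.101)² = -7.179×10^-7 C/m.
Applying ∮E·dA = Q_enc/ε₀ with the end caps contributing no flux:
E = 2k|λ_enc|/r = 2(8.99×10^9)(7.179×10^-7)/(0.371) = 3.48×10^4 N/C.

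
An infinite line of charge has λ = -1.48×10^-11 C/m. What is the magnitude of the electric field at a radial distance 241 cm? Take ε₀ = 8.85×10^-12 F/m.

|E| ≈ 0.11 V/m

Take a coaxial cylindrical Gaussian surface of radius r = 241 cm and length L.
Q_enc = λL, so λ_enc = -1.48×10^-11 C/m.
Gauss's law: E·2πrL = λ_enc L/ε₀.
E = |λ_enc|/(2πε₀r) = (1.48e-11)/(2π·8.85×10^-12·2.41) = 0.11 N/C.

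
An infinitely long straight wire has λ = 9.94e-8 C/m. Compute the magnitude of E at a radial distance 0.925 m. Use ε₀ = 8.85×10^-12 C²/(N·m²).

|E| = 1.93×10^3 V/m

Take a coaxial cylindrical Gaussian surface of radius r = 0.925 m and length L.
Q_enc = λL, so λ_enc = 9.94×10^-8 C/m.
Applying ∮E·dA = Q_enc/ε₀ with the end caps contributing no flux:
E = |λ_enc|/(2πε₀r) = (9.94×10^-8)/(2π·8.85×10^-12·0.925) = 1.93e3 N/C.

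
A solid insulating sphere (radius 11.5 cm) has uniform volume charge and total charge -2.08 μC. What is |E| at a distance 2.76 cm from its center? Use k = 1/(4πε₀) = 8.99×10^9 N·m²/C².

Symmetry ⇒ E = E(r) r̂. Gaussian sphere of radius r = 2.76 cm (r < R).
For a uniform sphere the enclosed fraction is (r/R)³, so Q_enc = (-2.08 μC)(0.0276/0.115)³ = -2.875×10^-8 C.
Applying ∮E·dA = Q_enc/ε₀ with Φ = E(4πr²):
E = k|Q_enc|/r² = (8.99×10^9)(2.875×10^-8)/(0.0276)² = 3.39×10^5 N/C.

3.39e5 N/C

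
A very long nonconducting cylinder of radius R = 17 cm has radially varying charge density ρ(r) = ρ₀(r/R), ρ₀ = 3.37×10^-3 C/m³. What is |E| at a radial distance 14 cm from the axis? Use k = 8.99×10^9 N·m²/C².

By cylindrical symmetry E is radial; use a coaxial Gaussian cylinder of radius 14 cm and length L (r < R).
λ_enc = ∫₀^r ρ(r')·2πr' dr' = (2πρ₀/R)·r^3/3 = 1.139×10^-4 C/m.
Applying ∮E·dA = Q_enc/ε₀ with the end caps contributing no flux:
E = 2k|λ_enc|/r = 2(8.99×10^9)(1.139×10^-4)/(0.14) = 1.46×10^7 N/C.

|E| ≈ 1.46e7 N/C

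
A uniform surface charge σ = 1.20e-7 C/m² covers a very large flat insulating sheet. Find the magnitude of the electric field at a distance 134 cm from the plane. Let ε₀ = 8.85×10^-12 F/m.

Choose a cylindrical pillbox piercing the sheet, end faces (area A) parallel to it.
Flux Φ = 2EA and Q_enc = σA, so 2EA = σA/ε₀ ⇒ E = |σ|/(2ε₀), independent of distance.
E = |σ|/(2ε₀) = (1.20×10^-7)/(2·8.85×10^-12) = 6.78×10^3 N/C.

E ≈ 6.78×10^3 N/C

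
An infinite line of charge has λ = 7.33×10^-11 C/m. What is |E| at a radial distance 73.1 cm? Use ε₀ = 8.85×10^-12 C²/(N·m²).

Choose a coaxial cylinder of radius r = 73.1 cm (arbitrary length L) as the Gaussian surface.
Q_enc = λL, so λ_enc = 7.33×10^-11 C/m.
By Gauss's law (flux through the curved wall only), E·2πrL = λ_enc L/ε₀.
E = |λ_enc|/(2πε₀r) = (7.33×10^-11)/(2π·8.85×10^-12·0.731) = 1.8 N/C.

E = 1.8 N/C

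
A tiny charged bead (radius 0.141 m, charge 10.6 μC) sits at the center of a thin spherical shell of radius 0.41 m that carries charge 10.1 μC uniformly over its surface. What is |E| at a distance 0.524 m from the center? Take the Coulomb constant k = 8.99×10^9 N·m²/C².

|E| = 6.78×10^5 V/m

Use a concentric Gaussian sphere at r = 0.524 m (r > 0.41 m, enclosing both).
Q_enc = (10.6 μC) + (10.1 μC) = 2.07×10^-5 C.
Gauss's law: E·4πr² = Q_enc/ε₀.
E = k|Q_enc|/r² = (8.99×10^9)(2.07×10^-5)/(0.524)² = 6.78×10^5 N/C.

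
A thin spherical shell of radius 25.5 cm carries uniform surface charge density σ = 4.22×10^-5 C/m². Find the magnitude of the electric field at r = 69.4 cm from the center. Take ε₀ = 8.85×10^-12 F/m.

6.44e5 N/C

Use a concentric Gaussian sphere at r = 69.4 cm (r > 25.5 cm).
The entire shell is enclosed: Q_enc = σ·4πR² = (4.22e-5)·4π·(0.255)² = 3.448e-5 C.
By Gauss's law, ∮E·dA = E·4πr² = Q_enc/ε₀.
E = |Q_enc|/(4πε₀r²) = (3.448×10^-5)/(4π·8.85×10^-12·(0.694)²) = 6.44e5 N/C.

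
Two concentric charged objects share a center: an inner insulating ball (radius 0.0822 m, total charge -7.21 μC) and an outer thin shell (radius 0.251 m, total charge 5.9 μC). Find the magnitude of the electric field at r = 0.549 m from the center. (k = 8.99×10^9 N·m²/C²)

By spherical symmetry E is radial; choose a Gaussian sphere of radius r = 0.549 m (r > 0.251 m, enclosing both).
Q_enc = (-7.21 μC) + (5.9 μC) = -1.31e-6 C.
Gauss's law: E·4πr² = Q_enc/ε₀.
E = k|Q_enc|/r² = (8.99×10^9)(1.31×10^-6)/(0.549)² = 3.91×10^4 N/C.

E ≈ 3.91×10^4 N/C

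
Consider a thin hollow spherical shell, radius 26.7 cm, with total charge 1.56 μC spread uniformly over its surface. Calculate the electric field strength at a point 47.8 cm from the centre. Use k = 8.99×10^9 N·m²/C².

Symmetry ⇒ E = E(r) r̂. Gaussian sphere of radius r = 47.8 cm (r > 26.7 cm).
The entire shell is enclosed: Q_enc = 1.56×10^-6 C.
Applying ∮E·dA = Q_enc/ε₀ with Φ = E(4πr²):
E = k|Q_enc|/r² = (8.99×10^9)(1.56e-6)/(0.478)² = 6.14×10^4 N/C.

E = 6.14×10^4 N/C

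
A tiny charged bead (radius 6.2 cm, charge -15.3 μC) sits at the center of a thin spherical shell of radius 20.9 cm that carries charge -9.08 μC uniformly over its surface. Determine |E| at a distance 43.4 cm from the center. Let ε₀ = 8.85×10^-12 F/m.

E = 1.16×10^6 N/C

By spherical symmetry E is radial; choose a Gaussian sphere of radius r = 43.4 cm (r > 20.9 cm, enclosing both).
Q_enc = (-15.3 μC) + (-9.08 μC) = -2.438×10^-5 C.
Gauss's law: E·4πr² = Q_enc/ε₀.
E = |Q_enc|/(4πε₀r²) = (2.438×10^-5)/(4π·8.85×10^-12·(0.434)²) = 1.16e6 N/C.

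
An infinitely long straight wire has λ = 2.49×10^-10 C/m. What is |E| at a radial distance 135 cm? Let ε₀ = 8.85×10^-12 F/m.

Take a coaxial cylindrical Gaussian surface of radius r = 135 cm and length L.
Q_enc = λL, so λ_enc = 2.49×10^-10 C/m.
Applying ∮E·dA = Q_enc/ε₀ with the end caps contributing no flux:
E = |λ_enc|/(2πε₀r) = (2.49×10^-10)/(2π·8.85×10^-12·1.35) = 3.32 N/C.

|E| = 3.32 N/C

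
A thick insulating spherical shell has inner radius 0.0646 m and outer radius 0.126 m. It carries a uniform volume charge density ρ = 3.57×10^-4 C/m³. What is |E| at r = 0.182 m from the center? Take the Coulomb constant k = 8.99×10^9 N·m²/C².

Take a concentric spherical Gaussian surface of radius r = 0.182 m (r > 0.126 m, enclosing the whole shell).
Q_enc = ρ·(4π/3)(b³ − a³) = (3.57e-4)·(4π/3)·((0.126)³ − (0.0646)³) = 2.588×10^-6 C.
Applying ∮E·dA = Q_enc/ε₀ with Φ = E(4πr²):
E = k|Q_enc|/r² = (8.99×10^9)(2.588e-6)/(0.182)² = 7.02e5 N/C.

7.02×10^5 N/C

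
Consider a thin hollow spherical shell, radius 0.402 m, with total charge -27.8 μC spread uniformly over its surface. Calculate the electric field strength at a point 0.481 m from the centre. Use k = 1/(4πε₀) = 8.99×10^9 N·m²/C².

Take a concentric spherical Gaussian surface of radius r = 0.481 m (r > 0.402 m).
The entire shell is enclosed: Q_enc = -2.78e-5 C.
Gauss's law: E·4πr² = Q_enc/ε₀.
E = k|Q_enc|/r² = (8.99×10^9)(2.78×10^-5)/(0.481)² = 1.08e6 N/C.

1.08×10^6 N/C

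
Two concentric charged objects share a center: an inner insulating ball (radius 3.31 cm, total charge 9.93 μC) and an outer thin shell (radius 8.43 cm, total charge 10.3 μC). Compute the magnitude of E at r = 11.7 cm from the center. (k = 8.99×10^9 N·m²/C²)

Take a concentric spherical Gaussian surface of radius r = 11.7 cm (r > 8.43 cm, enclosing both).
Q_enc = (9.93 μC) + (10.3 μC) = 2.023×10^-5 C.
By Gauss's law, ∮E·dA = E·4πr² = Q_enc/ε₀.
E = k|Q_enc|/r² = (8.99×10^9)(2.023e-5)/(0.117)² = 1.33×10^7 N/C.

E ≈ 1.33×10^7 N/C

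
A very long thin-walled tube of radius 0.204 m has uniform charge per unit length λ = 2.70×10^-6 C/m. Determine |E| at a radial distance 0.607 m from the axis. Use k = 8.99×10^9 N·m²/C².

|E| ≈ 8.00×10^4 N/C

Coaxial Gaussian cylinder, radius r = 0.607 m, length L (r > 0.204 m).
The full line charge is enclosed: λ_enc = 2.70×10^-6 C/m.
Since E is radial and uniform over the curved surface, Φ = E·2πrL = Q_enc/ε₀ = λ_enc L/ε₀.
E = 2k|λ_enc|/r = 2(8.99×10^9)(2.70×10^-6)/(0.607) = 8.00×10^4 N/C.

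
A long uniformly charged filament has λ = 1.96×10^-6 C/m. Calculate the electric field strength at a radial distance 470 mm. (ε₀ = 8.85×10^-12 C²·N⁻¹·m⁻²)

E ≈ 7.50e4 V/m

Choose a coaxial cylinder of radius r = 470 mm (arbitrary length L) as the Gaussian surface.
Q_enc = λL, so λ_enc = 1.96e-6 C/m.
Gauss's law: E·2πrL = λ_enc L/ε₀.
E = |λ_enc|/(2πε₀r) = (1.96×10^-6)/(2π·8.85×10^-12·0.47) = 7.50e4 N/C.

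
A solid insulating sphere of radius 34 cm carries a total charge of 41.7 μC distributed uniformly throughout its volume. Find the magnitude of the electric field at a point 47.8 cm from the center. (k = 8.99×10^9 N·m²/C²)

E = 1.64×10^6 N/C

By spherical symmetry E is radial; choose a Gaussian sphere of radius r = 47.8 cm (r > R, so the entire charge is enclosed).
Q_enc = 41.7 μC = 4.17×10^-5 C.
By Gauss's law, ∮E·dA = E·4πr² = Q_enc/ε₀.
E = k|Q_enc|/r² = (8.99×10^9)(4.17e-5)/(0.478)² = 1.64×10^6 N/C.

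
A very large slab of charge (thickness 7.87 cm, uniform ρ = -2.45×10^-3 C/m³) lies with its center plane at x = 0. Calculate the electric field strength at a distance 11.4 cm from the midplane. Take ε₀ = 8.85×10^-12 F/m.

The point |x| = 11.4 cm lies outside the slab (half-thickness 0.03935 m). A symmetric pillbox spanning the full slab encloses Q_enc = ρ·d·A.
Flux = 2EA ⇒ E = |ρ|d/(2ε₀), independent of distance outside.
E = (2.45×10^-3)(0.0787)/(2·8.85×10^-12) = 1.09×10^7 N/C.

|E| ≈ 1.09×10^7 N/C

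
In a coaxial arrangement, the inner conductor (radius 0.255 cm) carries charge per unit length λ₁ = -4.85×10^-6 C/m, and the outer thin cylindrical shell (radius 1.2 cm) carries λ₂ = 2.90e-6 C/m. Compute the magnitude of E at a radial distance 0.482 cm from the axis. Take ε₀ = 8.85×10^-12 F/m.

E = 1.81e7 N/C

Choose a coaxial cylinder of radius r = 0.482 cm (arbitrary length L) as the Gaussian surface (between the conductors, 0.255 cm < r < 1.2 cm).
The shell at 1.2 cm lies outside the Gaussian surface, so λ_enc = λ₁ = -4.85e-6 C/m.
Gauss's law: E·2πrL = λ_enc L/ε₀.
E = |λ_enc|/(2πε₀r) = (4.85×10^-6)/(2π·8.85×10^-12·0.00482) = 1.81e7 N/C.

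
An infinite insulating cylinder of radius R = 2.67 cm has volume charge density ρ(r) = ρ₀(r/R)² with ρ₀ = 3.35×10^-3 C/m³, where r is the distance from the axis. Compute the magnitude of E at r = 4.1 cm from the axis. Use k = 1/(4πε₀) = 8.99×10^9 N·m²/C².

By cylindrical symmetry E is radial; use a coaxial Gaussian cylinder of radius 4.1 cm and length L (r > R, full charge per length enclosed).
λ_enc = 2π ∫₀^R ρ₀(r'/R)^2 r' dr' = 2πρ₀R²/4 = 3.751×10^-6 C/m.
Applying ∮E·dA = Q_enc/ε₀ with the end caps contributing no flux:
E = 2k|λ_enc|/r = 2(8.99×10^9)(3.751e-6)/(0.041) = 1.65e6 N/C.

|E| ≈ 1.65×10^6 V/m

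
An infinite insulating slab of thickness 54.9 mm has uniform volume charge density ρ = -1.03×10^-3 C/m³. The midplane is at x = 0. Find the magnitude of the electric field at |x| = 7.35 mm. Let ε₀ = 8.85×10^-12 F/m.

By symmetry E is perpendicular to the slab. A Gaussian pillbox from −7.35 mm to +7.35 mm (face area A) lies entirely within the slab.
Q_enc = ρ·(2x)·A and flux = 2EA, so 2EA = 2ρxA/ε₀ ⇒ E = |ρ|x/ε₀.
E = (1.03e-3)(0.00735)/(8.85×10^-12) = 8.55×10^5 N/C.

|E| = 8.55×10^5 V/m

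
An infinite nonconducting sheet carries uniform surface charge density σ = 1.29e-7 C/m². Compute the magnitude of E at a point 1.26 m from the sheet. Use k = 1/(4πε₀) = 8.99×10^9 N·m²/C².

E ≈ 7.29×10^3 N/C

Choose a cylindrical pillbox piercing the sheet, end faces (area A) parallel to it.
Flux Φ = 2EA and Q_enc = σA, so 2EA = σA/ε₀ ⇒ E = |σ|/(2ε₀), independent of distance.
E = 2πk|σ| = 2π(8.99×10^9)(1.29e-7) = 7.29×10^3 N/C.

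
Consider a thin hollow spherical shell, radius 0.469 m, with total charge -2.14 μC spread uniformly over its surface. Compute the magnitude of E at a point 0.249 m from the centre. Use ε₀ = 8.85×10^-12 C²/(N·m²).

E = 0 (no enclosed charge)

Symmetry ⇒ E = E(r) r̂. Gaussian sphere of radius r = 0.249 m (inside the shell, r < 0.469 m).
No charge lies within this surface, so Q_enc = 0 and Gauss's law gives E·4πr² = 0 ⇒ E = 0.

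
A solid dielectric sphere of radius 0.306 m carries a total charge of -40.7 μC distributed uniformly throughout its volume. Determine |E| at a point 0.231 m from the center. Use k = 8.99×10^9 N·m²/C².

By spherical symmetry E is radial; choose a Gaussian sphere of radius r = 0.231 m (r < R).
Only the charge within r is enclosed: Q_enc = Q·(r/R)³ = (-40.7 μC)·(0.231 m/0.306 m)³ = -1.751×10^-5 C.
Gauss's law: E·4πr² = Q_enc/ε₀.
E = k|Q_enc|/r² = (8.99×10^9)(1.751×10^-5)/(0.231)² = 2.95e6 N/C.

|E| = 2.95×10^6 N/C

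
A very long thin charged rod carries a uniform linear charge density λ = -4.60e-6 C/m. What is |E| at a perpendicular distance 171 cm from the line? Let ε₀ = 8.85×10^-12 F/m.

Coaxial Gaussian cylinder, radius r = 171 cm, length L.
Q_enc = λL, so λ_enc = -4.60e-6 C/m.
Gauss's law: E·2πrL = λ_enc L/ε₀.
E = |λ_enc|/(2πε₀r) = (4.60e-6)/(2π·8.85×10^-12·1.71) = 4.84×10^4 N/C.

|E| ≈ 4.84×10^4 V/m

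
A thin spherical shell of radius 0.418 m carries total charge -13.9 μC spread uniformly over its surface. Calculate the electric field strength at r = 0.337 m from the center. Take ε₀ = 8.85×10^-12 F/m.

E = 0 (no enclosed charge)

Use a concentric Gaussian sphere at r = 0.337 m (inside the shell, r < 0.418 m).
No charge lies within this surface, so Q_enc = 0 and Gauss's law gives E·4πr² = 0 ⇒ E = 0.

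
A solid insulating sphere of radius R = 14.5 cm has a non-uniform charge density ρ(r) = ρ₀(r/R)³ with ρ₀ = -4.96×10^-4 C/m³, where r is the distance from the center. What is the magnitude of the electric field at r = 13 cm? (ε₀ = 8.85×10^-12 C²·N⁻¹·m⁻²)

By spherical symmetry E is radial; choose a Gaussian sphere of radius r = 13 cm (r < R).
Integrate the density: Q_enc = 4π ∫₀^r ρ₀(r'/R)^3 r'² dr' = 4πρ₀ r^6/(6·R³) = -1.645×10^-6 C.
Applying ∮E·dA = Q_enc/ε₀ with Φ = E(4πr²):
E = |Q_enc|/(4πε₀r²) = (1.645×10^-6)/(4π·8.85×10^-12·(0.13)²) = 8.75×10^5 N/C.

8.75×10^5 N/C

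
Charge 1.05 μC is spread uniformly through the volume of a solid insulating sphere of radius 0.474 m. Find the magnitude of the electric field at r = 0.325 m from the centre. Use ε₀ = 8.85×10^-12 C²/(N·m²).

Use a concentric Gaussian sphere at r = 0.325 m (r < R).
Only the charge within r is enclosed: Q_enc = Q·(r/R)³ = (1.05 μC)·(0.325 m/0.474 m)³ = 3.385×10^-7 C.
Gauss's law: E·4πr² = Q_enc/ε₀.
E = |Q_enc|/(4πε₀r²) = (3.385×10^-7)/(4π·8.85×10^-12·(0.325)²) = 2.88×10^4 N/C.

|E| = 2.88×10^4 N/C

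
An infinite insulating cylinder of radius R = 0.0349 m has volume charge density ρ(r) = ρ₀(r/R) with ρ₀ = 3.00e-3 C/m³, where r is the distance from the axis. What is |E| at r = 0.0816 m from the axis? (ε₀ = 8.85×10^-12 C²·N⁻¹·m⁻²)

|E| ≈ 1.69×10^6 N/C

Choose a coaxial cylinder of radius r = 0.0816 m (arbitrary length L) as the Gaussian surface (r > R, full charge per length enclosed).
λ_enc = 2π ∫₀^R ρ₀(r'/R)^1 r' dr' = 2πρ₀R²/3 = 7.653×10^-6 C/m.
Applying ∮E·dA = Q_enc/ε₀ with the end caps contributing no flux:
E = |λ_enc|/(2πε₀r) = (7.653e-6)/(2π·8.85×10^-12·0.0816) = 1.69e6 N/C.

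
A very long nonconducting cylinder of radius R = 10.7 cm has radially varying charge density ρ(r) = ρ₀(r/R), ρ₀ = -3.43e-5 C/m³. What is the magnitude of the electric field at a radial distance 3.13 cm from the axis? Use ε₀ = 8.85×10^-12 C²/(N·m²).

1.18e4 V/m

Choose a coaxial cylinder of radius r = 3.13 cm (arbitrary length L) as the Gaussian surface (r < R).
λ_enc = ∫₀^r ρ(r')·2πr' dr' = (2πρ₀/R)·r^3/3 = -2.059×10^-8 C/m.
Gauss's law: E·2πrL = λ_enc L/ε₀.
E = |λ_enc|/(2πε₀r) = (2.059×10^-8)/(2π·8.85×10^-12·0.0313) = 1.18×10^4 N/C.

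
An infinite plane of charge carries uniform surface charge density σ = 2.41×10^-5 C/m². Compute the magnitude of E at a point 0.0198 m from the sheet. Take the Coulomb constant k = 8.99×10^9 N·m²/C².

By planar symmetry E is perpendicular to the sheet and uniform; use a Gaussian pillbox with flat faces of area A on each side of the sheet.
Flux Φ = 2EA and Q_enc = σA, so 2EA = σA/ε₀ ⇒ E = |σ|/(2ε₀), independent of distance.
E = 2πk|σ| = 2π(8.99×10^9)(2.41×10^-5) = 1.36×10^6 N/C.

|E| ≈ 1.36×10^6 N/C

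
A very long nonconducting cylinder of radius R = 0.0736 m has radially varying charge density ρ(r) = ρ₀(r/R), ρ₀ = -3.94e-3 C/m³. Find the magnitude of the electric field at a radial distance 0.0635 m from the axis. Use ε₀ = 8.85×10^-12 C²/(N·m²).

|E| ≈ 8.13e6 V/m

Choose a coaxial cylinder of radius r = 0.0635 m (arbitrary length L) as the Gaussian surface (r < R).
Integrating ρ over the cross-section to radius r: λ_enc = (2πρ₀/R) ∫₀^r r'^2 dr' = 2πρ₀ r^3/(3·R) = -2.871×10^-5 C/m.
By Gauss's law (flux through the curved wall only), E·2πrL = λ_enc L/ε₀.
E = |λ_enc|/(2πε₀r) = (2.871×10^-5)/(2π·8.85×10^-12·0.0635) = 8.13×10^6 N/C.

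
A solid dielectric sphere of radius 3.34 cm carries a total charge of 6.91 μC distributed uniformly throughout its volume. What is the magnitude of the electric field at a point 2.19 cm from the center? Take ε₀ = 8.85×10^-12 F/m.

|E| = 3.65×10^7 N/C

Use a concentric Gaussian sphere at r = 2.19 cm (r < R).
Only the charge within r is enclosed: Q_enc = Q·(r/R)³ = (6.91 μC)·(2.19 cm/3.34 cm)³ = 1.948×10^-6 C.
Applying ∮E·dA = Q_enc/ε₀ with Φ = E(4πr²):
E = |Q_enc|/(4πε₀r²) = (1.948e-6)/(4π·8.85×10^-12·(0.0219)²) = 3.65×10^7 N/C.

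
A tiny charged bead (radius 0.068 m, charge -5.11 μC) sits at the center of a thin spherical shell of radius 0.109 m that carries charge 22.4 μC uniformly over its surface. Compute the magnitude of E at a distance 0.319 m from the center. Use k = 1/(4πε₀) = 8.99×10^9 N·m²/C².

Use a concentric Gaussian sphere at r = 0.319 m (r > 0.109 m, enclosing both).
Q_enc = (-5.11 μC) + (22.4 μC) = 1.729×10^-5 C.
By Gauss's law, ∮E·dA = E·4πr² = Q_enc/ε₀.
E = k|Q_enc|/r² = (8.99×10^9)(1.729e-5)/(0.319)² = 1.53×10^6 N/C.

|E| = 1.53×10^6 N/C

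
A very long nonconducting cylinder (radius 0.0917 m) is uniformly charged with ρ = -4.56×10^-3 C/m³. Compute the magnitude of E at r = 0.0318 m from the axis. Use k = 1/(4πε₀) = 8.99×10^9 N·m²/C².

Take a coaxial cylindrical Gaussian surface of radius r = 0.0318 m and length L (r < R).
Charge inside radius r per length L is ρ·πr²·L, so λ_enc = ρπr² = -1.449×10^-5 C/m.
By Gauss's law (flux through the curved wall only), E·2πrL = λ_enc L/ε₀.
E = 2k|λ_enc|/r = 2(8.99×10^9)(1.449×10^-5)/(0.0318) = 8.19×10^6 N/C.

8.19×10^6 N/C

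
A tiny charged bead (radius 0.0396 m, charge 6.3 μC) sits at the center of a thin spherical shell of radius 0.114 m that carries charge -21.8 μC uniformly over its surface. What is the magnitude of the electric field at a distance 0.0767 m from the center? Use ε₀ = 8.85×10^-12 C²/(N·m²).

|E| ≈ 9.63×10^6 N/C

Use a concentric Gaussian sphere at r = 0.0767 m (between the bodies, 0.0396 m < r < 0.114 m).
The shell at 0.114 m lies outside the Gaussian surface, so Q_enc = 6.3 μC = 6.30×10^-6 C.
Since E is radial and uniform over the Gaussian sphere, Φ = E·4πr² = Q_enc/ε₀.
E = |Q_enc|/(4πε₀r²) = (6.30×10^-6)/(4π·8.85×10^-12·(0.0767)²) = 9.63×10^6 N/C.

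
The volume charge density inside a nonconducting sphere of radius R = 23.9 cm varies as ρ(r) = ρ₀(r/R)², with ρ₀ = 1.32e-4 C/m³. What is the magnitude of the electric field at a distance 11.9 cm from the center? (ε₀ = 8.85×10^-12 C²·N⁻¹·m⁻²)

E = 8.80×10^4 N/C

By spherical symmetry E is radial; choose a Gaussian sphere of radius r = 11.9 cm (r < R).
Integrate the density: Q_enc = 4π ∫₀^r ρ₀(r'/R)^2 r'² dr' = 4πρ₀ r^5/(5·R²) = 1.386×10^-7 C.
By Gauss's law, ∮E·dA = E·4πr² = Q_enc/ε₀.
E = |Q_enc|/(4πε₀r²) = (1.386×10^-7)/(4π·8.85×10^-12·(0.119)²) = 8.80×10^4 N/C.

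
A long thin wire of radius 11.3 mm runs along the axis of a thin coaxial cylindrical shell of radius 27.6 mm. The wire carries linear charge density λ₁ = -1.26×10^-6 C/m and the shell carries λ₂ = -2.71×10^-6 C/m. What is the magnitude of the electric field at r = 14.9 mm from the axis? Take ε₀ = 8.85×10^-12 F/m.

By cylindrical symmetry E is radial; use a coaxial Gaussian cylinder of radius 14.9 mm and length L (between the conductors, 11.3 mm < r < 27.6 mm).
The shell at 27.6 mm lies outside the Gaussian surface, so λ_enc = λ₁ = -1.26e-6 C/m.
Since E is radial and uniform over the curved surface, Φ = E·2πrL = Q_enc/ε₀ = λ_enc L/ε₀.
E = |λ_enc|/(2πε₀r) = (1.26e-6)/(2π·8.85×10^-12·0.0149) = 1.52×10^6 N/C.

1.52×10^6 N/C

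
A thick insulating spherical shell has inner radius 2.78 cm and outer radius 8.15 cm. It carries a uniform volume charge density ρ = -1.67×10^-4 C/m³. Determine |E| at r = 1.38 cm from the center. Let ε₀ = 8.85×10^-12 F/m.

By spherical symmetry E is radial; choose a Gaussian sphere of radius r = 1.38 cm (r < 2.78 cm, inside the empty cavity).
Q_enc = 0 (all charge lies at larger r); Gauss's law gives E = 0.

|E| = 0 N/C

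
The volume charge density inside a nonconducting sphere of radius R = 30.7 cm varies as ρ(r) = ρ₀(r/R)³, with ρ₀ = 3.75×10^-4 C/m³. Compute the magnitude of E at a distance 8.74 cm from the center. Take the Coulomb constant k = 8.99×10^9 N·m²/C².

Use a concentric Gaussian sphere at r = 8.74 cm (r < R).
Integrate the density: Q_enc = 4π ∫₀^r ρ₀(r'/R)^3 r'² dr' = 4πρ₀ r^6/(6·R³) = 1.21×10^-8 C.
Gauss's law: E·4πr² = Q_enc/ε₀.
E = k|Q_enc|/r² = (8.99×10^9)(1.21×10^-8)/(0.0874)² = 1.42×10^4 N/C.

|E| = 1.42e4 N/C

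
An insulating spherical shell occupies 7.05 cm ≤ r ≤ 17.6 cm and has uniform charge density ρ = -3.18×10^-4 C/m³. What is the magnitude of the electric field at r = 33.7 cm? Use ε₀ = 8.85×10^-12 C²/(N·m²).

|E| = 5.38×10^5 N/C

By spherical symmetry E is radial; choose a Gaussian sphere of radius r = 33.7 cm (r > 17.6 cm, enclosing the whole shell).
Q_enc = ρ·(4π/3)(b³ − a³) = (-3.18e-4)·(4π/3)·((0.176)³ − (0.0705)³) = -6.795e-6 C.
Gauss's law: E·4πr² = Q_enc/ε₀.
E = |Q_enc|/(4πε₀r²) = (6.795×10^-6)/(4π·8.85×10^-12·(0.337)²) = 5.38e5 N/C.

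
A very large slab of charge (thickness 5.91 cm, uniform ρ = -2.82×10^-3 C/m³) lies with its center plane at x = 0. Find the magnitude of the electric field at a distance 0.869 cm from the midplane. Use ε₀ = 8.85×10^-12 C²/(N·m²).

By symmetry E is perpendicular to the slab. A Gaussian pillbox from −0.869 cm to +0.869 cm (face area A) lies entirely within the slab.
Q_enc = ρ·(2x)·A and flux = 2EA, so 2EA = 2ρxA/ε₀ ⇒ E = |ρ|x/ε₀.
E = (2.82×10^-3)(0.00869)/(8.85×10^-12) = 2.77×10^6 N/C.

|E| ≈ 2.77×10^6 N/C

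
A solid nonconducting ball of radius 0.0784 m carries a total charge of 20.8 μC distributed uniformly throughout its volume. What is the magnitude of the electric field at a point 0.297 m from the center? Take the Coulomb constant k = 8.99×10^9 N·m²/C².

By spherical symmetry E is radial; choose a Gaussian sphere of radius r = 0.297 m (r > R, so the entire charge is enclosed).
Q_enc = 20.8 μC = 2.08×10^-5 C.
By Gauss's law, ∮E·dA = E·4πr² = Q_enc/ε₀.
E = k|Q_enc|/r² = (8.99×10^9)(2.08×10^-5)/(0.297)² = 2.12e6 N/C.

2.12e6 N/C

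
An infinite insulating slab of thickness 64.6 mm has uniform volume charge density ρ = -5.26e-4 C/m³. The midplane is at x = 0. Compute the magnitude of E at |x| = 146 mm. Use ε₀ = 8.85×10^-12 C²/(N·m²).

|E| ≈ 1.92e6 N/C

The point |x| = 146 mm lies outside the slab (half-thickness 0.0323 m). A symmetric pillbox spanning the full slab encloses Q_enc = ρ·d·A.
Flux = 2EA ⇒ E = |ρ|d/(2ε₀), independent of distance outside.
E = (5.26e-4)(0.0646)/(2·8.85×10^-12) = 1.92e6 N/C.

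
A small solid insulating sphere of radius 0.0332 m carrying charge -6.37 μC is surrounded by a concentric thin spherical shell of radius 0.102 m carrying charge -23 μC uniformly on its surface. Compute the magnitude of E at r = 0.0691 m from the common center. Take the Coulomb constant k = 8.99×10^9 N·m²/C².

E = 1.20e7 N/C

Use a concentric Gaussian sphere at r = 0.0691 m (between the bodies, 0.0332 m < r < 0.102 m).
The shell at 0.102 m lies outside the Gaussian surface, so Q_enc = -6.37 μC = -6.37e-6 C.
By Gauss's law, ∮E·dA = E·4πr² = Q_enc/ε₀.
E = k|Q_enc|/r² = (8.99×10^9)(6.37e-6)/(0.0691)² = 1.20e7 N/C.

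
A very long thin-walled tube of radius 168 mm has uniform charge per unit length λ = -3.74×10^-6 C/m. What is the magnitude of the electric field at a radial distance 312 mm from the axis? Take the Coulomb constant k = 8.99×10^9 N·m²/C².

E ≈ 2.16×10^5 N/C

Choose a coaxial cylinder of radius r = 312 mm (arbitrary length L) as the Gaussian surface (r > 168 mm).
The full line charge is enclosed: λ_enc = -3.74×10^-6 C/m.
By Gauss's law (flux through the curved wall only), E·2πrL = λ_enc L/ε₀.
E = 2k|λ_enc|/r = 2(8.99×10^9)(3.74×10^-6)/(0.312) = 2.16e5 N/C.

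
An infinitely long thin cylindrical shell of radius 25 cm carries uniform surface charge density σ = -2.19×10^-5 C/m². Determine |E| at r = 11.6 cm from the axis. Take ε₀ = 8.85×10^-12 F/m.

E = 0 (no enclosed charge)

Coaxial Gaussian cylinder, radius r = 11.6 cm, length L (r < 25 cm, inside the shell).
No charge is enclosed, so Gauss's law gives E·2πrL = 0 ⇒ E = 0.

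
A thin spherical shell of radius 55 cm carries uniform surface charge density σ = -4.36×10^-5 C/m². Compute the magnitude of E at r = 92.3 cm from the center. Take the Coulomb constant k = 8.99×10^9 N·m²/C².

|E| = 1.75e6 N/C

Take a concentric spherical Gaussian surface of radius r = 92.3 cm (r > 55 cm).
The entire shell is enclosed: Q_enc = σ·4πR² = (-4.36e-5)·4π·(0.55)² = -1.657×10^-4 C.
Since E is radial and uniform over the Gaussian sphere, Φ = E·4πr² = Q_enc/ε₀.
E = k|Q_enc|/r² = (8.99×10^9)(1.657e-4)/(0.923)² = 1.75e6 N/C.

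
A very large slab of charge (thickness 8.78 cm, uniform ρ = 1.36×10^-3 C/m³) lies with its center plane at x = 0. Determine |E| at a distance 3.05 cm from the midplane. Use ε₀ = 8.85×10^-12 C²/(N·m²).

By symmetry E is perpendicular to the slab. A Gaussian pillbox from −3.05 cm to +3.05 cm (face area A) lies entirely within the slab.
Q_enc = ρ·(2x)·A and flux = 2EA, so 2EA = 2ρxA/ε₀ ⇒ E = |ρ|x/ε₀.
E = (1.36×10^-3)(0.0305)/(8.85×10^-12) = 4.69e6 N/C.

E ≈ 4.69e6 N/C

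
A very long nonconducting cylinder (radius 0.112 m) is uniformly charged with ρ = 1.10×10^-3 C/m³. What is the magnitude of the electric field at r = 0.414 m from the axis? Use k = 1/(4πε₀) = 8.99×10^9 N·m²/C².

Take a coaxial cylindrical Gaussian surface of radius r = 0.414 m and length L (r > 0.112 m, full cross-section enclosed).
λ_enc = ρ·πR² = (1.10×10^-3)π(0.112)² = 4.335×10^-5 C/m.
By Gauss's law (flux through the curved wall only), E·2πrL = λ_enc L/ε₀.
E = 2k|λ_enc|/r = 2(8.99×10^9)(4.335×10^-5)/(0.414) = 1.88×10^6 N/C.

E = 1.88×10^6 N/C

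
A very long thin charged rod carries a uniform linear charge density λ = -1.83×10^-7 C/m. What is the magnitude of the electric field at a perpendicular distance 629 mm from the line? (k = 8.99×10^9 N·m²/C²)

E = 5.23×10^3 V/m

Choose a coaxial cylinder of radius r = 629 mm (arbitrary length L) as the Gaussian surface.
Q_enc = λL, so λ_enc = -1.83e-7 C/m.
Gauss's law: E·2πrL = λ_enc L/ε₀.
E = 2k|λ_enc|/r = 2(8.99×10^9)(1.83×10^-7)/(0.629) = 5.23e3 N/C.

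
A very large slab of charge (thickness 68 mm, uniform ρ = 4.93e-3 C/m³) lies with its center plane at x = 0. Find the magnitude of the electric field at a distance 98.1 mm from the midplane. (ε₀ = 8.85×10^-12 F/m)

The point |x| = 98.1 mm lies outside the slab (half-thickness 0.034 m). A symmetric pillbox spanning the full slab encloses Q_enc = ρ·d·A.
Flux = 2EA ⇒ E = |ρ|d/(2ε₀), independent of distance outside.
E = (4.93e-3)(0.068)/(2·8.85×10^-12) = 1.89e7 N/C.

|E| ≈ 1.89×10^7 N/C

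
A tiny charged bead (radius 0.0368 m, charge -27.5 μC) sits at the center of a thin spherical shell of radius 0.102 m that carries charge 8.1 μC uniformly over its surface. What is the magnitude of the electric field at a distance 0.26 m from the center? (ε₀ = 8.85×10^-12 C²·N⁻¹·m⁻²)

Take a concentric spherical Gaussian surface of radius r = 0.26 m (r > 0.102 m, enclosing both).
Q_enc = (-27.5 μC) + (8.1 μC) = -1.94e-5 C.
Applying ∮E·dA = Q_enc/ε₀ with Φ = E(4πr²):
E = |Q_enc|/(4πε₀r²) = (1.94e-5)/(4π·8.85×10^-12·(0.26)²) = 2.58e6 N/C.

2.58×10^6 N/C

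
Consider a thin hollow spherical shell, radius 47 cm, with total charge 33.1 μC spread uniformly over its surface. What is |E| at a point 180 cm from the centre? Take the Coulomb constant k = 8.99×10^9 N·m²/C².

Symmetry ⇒ E = E(r) r̂. Gaussian sphere of radius r = 180 cm (r > 47 cm).
The entire shell is enclosed: Q_enc = 3.31e-5 C.
Gauss's law: E·4πr² = Q_enc/ε₀.
E = k|Q_enc|/r² = (8.99×10^9)(3.31×10^-5)/(1.8)² = 9.18×10^4 N/C.

|E| ≈ 9.18×10^4 V/m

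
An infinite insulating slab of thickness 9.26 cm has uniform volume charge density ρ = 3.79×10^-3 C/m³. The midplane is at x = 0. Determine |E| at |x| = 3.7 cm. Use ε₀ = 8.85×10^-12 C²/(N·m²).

By symmetry E is perpendicular to the slab. A Gaussian pillbox from −3.7 cm to +3.7 cm (face area A) lies entirely within the slab.
Q_enc = ρ·(2x)·A and flux = 2EA, so 2EA = 2ρxA/ε₀ ⇒ E = |ρ|x/ε₀.
E = (3.79e-3)(0.037)/(8.85×10^-12) = 1.58×10^7 N/C.

|E| ≈ 1.58×10^7 V/m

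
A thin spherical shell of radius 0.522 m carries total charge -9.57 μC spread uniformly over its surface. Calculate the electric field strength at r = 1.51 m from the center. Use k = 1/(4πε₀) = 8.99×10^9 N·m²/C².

Symmetry ⇒ E = E(r) r̂. Gaussian sphere of radius r = 1.51 m (r > 0.522 m).
The entire shell is enclosed: Q_enc = -9.57×10^-6 C.
Applying ∮E·dA = Q_enc/ε₀ with Φ = E(4πr²):
E = k|Q_enc|/r² = (8.99×10^9)(9.57×10^-6)/(1.51)² = 3.77e4 N/C.

|E| = 3.77×10^4 N/C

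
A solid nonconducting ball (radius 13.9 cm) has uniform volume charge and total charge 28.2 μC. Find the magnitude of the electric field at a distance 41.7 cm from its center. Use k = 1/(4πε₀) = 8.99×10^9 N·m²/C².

|E| ≈ 1.46×10^6 N/C

Use a concentric Gaussian sphere at r = 41.7 cm (r > R, so the entire charge is enclosed).
Q_enc = 28.2 μC = 2.82e-5 C.
Since E is radial and uniform over the Gaussian sphere, Φ = E·4πr² = Q_enc/ε₀.
E = k|Q_enc|/r² = (8.99×10^9)(2.82e-5)/(0.417)² = 1.46×10^6 N/C.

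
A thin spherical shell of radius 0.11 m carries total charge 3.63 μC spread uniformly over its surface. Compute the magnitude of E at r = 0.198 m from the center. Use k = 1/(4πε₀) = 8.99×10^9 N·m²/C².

Use a concentric Gaussian sphere at r = 0.198 m (r > 0.11 m).
The entire shell is enclosed: Q_enc = 3.63×10^-6 C.
Since E is radial and uniform over the Gaussian sphere, Φ = E·4πr² = Q_enc/ε₀.
E = k|Q_enc|/r² = (8.99×10^9)(3.63×10^-6)/(0.198)² = 8.32×10^5 N/C.

|E| = 8.32×10^5 V/m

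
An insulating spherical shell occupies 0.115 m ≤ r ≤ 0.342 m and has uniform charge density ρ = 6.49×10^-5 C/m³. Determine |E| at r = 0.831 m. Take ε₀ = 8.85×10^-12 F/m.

By spherical symmetry E is radial; choose a Gaussian sphere of radius r = 0.831 m (r > 0.342 m, enclosing the whole shell).
Q_enc = ρ·(4π/3)(b³ − a³) = (6.49×10^-5)·(4π/3)·((0.342)³ − (0.115)³) = 1.046×10^-5 C.
Gauss's law: E·4πr² = Q_enc/ε₀.
E = |Q_enc|/(4πε₀r²) = (1.046×10^-5)/(4π·8.85×10^-12·(0.831)²) = 1.36×10^5 N/C.

E = 1.36×10^5 N/C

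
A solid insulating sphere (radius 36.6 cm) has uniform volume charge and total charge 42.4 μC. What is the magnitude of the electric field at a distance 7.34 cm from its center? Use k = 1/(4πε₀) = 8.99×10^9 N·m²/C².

By spherical symmetry E is radial; choose a Gaussian sphere of radius r = 7.34 cm (r < R).
For a uniform sphere the enclosed fraction is (r/R)³, so Q_enc = (42.4 μC)(0.0734/0.366)³ = 3.42×10^-7 C.
Applying ∮E·dA = Q_enc/ε₀ with Φ = E(4πr²):
E = k|Q_enc|/r² = (8.99×10^9)(3.42e-7)/(0.0734)² = 5.71×10^5 N/C.

|E| = 5.71e5 N/C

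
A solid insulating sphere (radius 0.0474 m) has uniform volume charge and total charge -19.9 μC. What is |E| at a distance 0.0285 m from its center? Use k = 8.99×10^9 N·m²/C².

|E| = 4.79e7 N/C

Take a concentric spherical Gaussian surface of radius r = 0.0285 m (r < R).
For a uniform sphere the enclosed fraction is (r/R)³, so Q_enc = (-19.9 μC)(0.0285/0.0474)³ = -4.326e-6 C.
Applying ∮E·dA = Q_enc/ε₀ with Φ = E(4πr²):
E = k|Q_enc|/r² = (8.99×10^9)(4.326e-6)/(0.0285)² = 4.79e7 N/C.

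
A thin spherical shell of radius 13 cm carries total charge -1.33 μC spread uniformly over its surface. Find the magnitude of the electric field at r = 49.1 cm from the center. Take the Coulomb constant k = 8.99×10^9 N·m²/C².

By spherical symmetry E is radial; choose a Gaussian sphere of radius r = 49.1 cm (r > 13 cm).
The entire shell is enclosed: Q_enc = -1.33×10^-6 C.
Since E is radial and uniform over the Gaussian sphere, Φ = E·4πr² = Q_enc/ε₀.
E = k|Q_enc|/r² = (8.99×10^9)(1.33×10^-6)/(0.491)² = 4.96×10^4 N/C.

E = 4.96×10^4 V/m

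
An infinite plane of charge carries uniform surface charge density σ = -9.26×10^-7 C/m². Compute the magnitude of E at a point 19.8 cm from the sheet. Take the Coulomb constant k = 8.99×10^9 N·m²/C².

E ≈ 5.23×10^4 V/m

The symmetry is planar: E is normal to the sheet and the same magnitude on both sides. Take a pillbox straddling the sheet with end-cap area A.
Only the two end caps contribute flux: Φ = 2EA. With Q_enc = σA, Gauss's law gives E = |σ|/(2ε₀).
E = 2πk|σ| = 2π(8.99×10^9)(9.26e-7) = 5.23×10^4 N/C.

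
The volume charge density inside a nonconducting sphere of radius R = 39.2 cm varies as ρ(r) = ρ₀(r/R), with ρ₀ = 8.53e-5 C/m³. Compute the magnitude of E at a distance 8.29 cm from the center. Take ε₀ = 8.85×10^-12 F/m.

|E| = 4.22×10^4 N/C

Use a concentric Gaussian sphere at r = 8.29 cm (r < R).
Q_enc = ∫₀^r ρ(r')·4πr'² dr' = (4πρ₀/R) ∫₀^r r'^3 dr' = 4πρ₀ r^4/(4·R) = 3.229×10^-8 C.
By Gauss's law, ∮E·dA = E·4πr² = Q_enc/ε₀.
E = |Q_enc|/(4πε₀r²) = (3.229×10^-8)/(4π·8.85×10^-12·(0.0829)²) = 4.22×10^4 N/C.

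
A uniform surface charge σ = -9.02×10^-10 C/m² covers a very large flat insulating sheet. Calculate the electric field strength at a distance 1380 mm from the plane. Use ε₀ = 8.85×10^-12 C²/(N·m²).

The symmetry is planar: E is normal to the sheet and the same magnitude on both sides. Take a pillbox straddling the sheet with end-cap area A.
Only the two end caps contribute flux: Φ = 2EA. With Q_enc = σA, Gauss's law gives E = |σ|/(2ε₀).
E = |σ|/(2ε₀) = (9.02×10^-10)/(2·8.85×10^-12) = 51 N/C.

|E| ≈ 51 N/C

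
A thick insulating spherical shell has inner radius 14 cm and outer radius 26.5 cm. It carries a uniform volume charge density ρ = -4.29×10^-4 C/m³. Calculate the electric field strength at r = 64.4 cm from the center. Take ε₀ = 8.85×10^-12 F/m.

E ≈ 6.18×10^5 V/m

Symmetry ⇒ E = E(r) r̂. Gaussian sphere of radius r = 64.4 cm (r > 26.5 cm, enclosing the whole shell).
Q_enc = ρ·(4π/3)(b³ − a³) = (-4.29×10^-4)·(4π/3)·((0.265)³ − (0.14)³) = -2.851×10^-5 C.
By Gauss's law, ∮E·dA = E·4πr² = Q_enc/ε₀.
E = |Q_enc|/(4πε₀r²) = (2.851×10^-5)/(4π·8.85×10^-12·(0.644)²) = 6.18e5 N/C.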